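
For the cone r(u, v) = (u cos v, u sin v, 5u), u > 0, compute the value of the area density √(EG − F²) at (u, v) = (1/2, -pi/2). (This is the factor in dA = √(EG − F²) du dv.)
√(EG − F²)|_{(1/2, -pi/2)} = sqrt(26)/2

E = 26, F = 0, G = u^2, so EG − F² = 26*u^2. Taking the positive square root: √(EG − F²) = sqrt(26)*Abs(u). At (u, v) = (1/2, -pi/2): sqrt(26)/2.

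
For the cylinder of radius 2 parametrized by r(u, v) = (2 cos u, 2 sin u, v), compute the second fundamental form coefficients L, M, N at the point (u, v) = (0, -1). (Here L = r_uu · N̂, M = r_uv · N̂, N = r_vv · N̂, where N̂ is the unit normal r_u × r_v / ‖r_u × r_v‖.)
L = -2;  M = 0;  N = 0

Compute the unit normal N̂(u, v) = (cos(u), sin(u), 0), and the second partials r_uu, r_uv, r_vv. Take dot products:
  L(u, v) = r_uu · N̂ = -2,
  M(u, v) = r_uv · N̂ = 0,
  N(u, v) = r_vv · N̂ = 0.
Evaluating at (u, v) = (0, -1):
  L = -2, M = 0, N = 0.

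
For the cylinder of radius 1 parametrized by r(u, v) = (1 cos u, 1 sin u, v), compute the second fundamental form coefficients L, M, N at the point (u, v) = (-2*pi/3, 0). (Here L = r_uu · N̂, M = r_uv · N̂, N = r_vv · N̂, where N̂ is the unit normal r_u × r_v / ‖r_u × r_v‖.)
L = -1;  M = 0;  N = 0

Compute the unit normal N̂(u, v) = (cos(u), sin(u), 0), and the second partials r_uu, r_uv, r_vv. Take dot products:
  L(u, v) = r_uu · N̂ = -1,
  M(u, v) = r_uv · N̂ = 0,
  N(u, v) = r_vv · N̂ = 0.
Evaluating at (u, v) = (-2*pi/3, 0):
  L = -1, M = 0, N = 0.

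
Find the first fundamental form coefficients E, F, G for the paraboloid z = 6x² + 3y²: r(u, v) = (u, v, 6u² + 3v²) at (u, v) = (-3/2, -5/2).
E = 325;  F = 270;  G = 226

Partials: r_u = (1, 0, 12*u), r_v = (0, 1, 6*v). As functions of (u, v):
  E = r_u · r_u = 144*u^2 + 1,
  F = r_u · r_v = 72*u*v,
  G = r_v · r_v = 36*v^2 + 1.
Evaluating at (u, v) = (-3/2, -5/2): E = 325, F = 270, G = 226.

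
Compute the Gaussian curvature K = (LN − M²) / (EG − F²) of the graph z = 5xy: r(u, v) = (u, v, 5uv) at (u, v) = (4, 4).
K = -25/641601

Coefficients of the first fundamental form: E = 25*v^2 + 1, F = 25*u*v, G = 25*u^2 + 1.
Coefficients of the second fundamental form: L = 0, M = 5/sqrt(25*u^2 + 25*v^2 + 1), N = 0.
Assemble K = (LN − M²)/(EG − F²) = -25/(625*u^4 + 1250*u^2*v^2 + 50*u^2 + 625*v^4 + 50*v^2 + 1). At (u, v) = (4, 4): K = -25/641601.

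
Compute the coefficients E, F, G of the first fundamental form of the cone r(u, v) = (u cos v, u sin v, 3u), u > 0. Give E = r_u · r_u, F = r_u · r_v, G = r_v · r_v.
E = 10;  F = 0;  G = u^2

Compute partials: r_u = (cos(v), sin(v), 3), r_v = (-u*sin(v), u*cos(v), 0). Then
  E = r_u · r_u = 10,
  F = r_u · r_v = 0,
  G = r_v · r_v = u^2.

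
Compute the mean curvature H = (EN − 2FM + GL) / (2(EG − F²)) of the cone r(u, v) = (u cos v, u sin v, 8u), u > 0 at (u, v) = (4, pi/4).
H = sqrt(65)/65

With E = 65, F = 0, G = u^2, L = 0, M = 0, N = 8*sqrt(65)*u^2/(65*Abs(u)), assemble
  H = (EN − 2FM + GL) / (2(EG − F²)) = 4*sqrt(65)/(65*Abs(u)).
At (u, v) = (4, pi/4): H = sqrt(65)/65.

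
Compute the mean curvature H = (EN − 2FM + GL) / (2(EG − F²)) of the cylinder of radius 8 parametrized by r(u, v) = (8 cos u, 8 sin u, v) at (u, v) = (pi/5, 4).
H = -1/16

With E = 64, F = 0, G = 1, L = -8, M = 0, N = 0, assemble
  H = (EN − 2FM + GL) / (2(EG − F²)) = -1/16.
At (u, v) = (pi/5, 4): H = -1/16.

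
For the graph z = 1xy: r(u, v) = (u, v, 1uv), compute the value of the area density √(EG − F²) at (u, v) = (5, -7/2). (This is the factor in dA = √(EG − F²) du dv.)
√(EG − F²)|_{(5, -7/2)} = 3*sqrt(17)/2

E = v^2 + 1, F = u*v, G = u^2 + 1, so EG − F² = u^2 + v^2 + 1. Taking the positive square root: √(EG − F²) = sqrt(u^2 + v^2 + 1). At (u, v) = (5, -7/2): 3*sqrt(17)/2.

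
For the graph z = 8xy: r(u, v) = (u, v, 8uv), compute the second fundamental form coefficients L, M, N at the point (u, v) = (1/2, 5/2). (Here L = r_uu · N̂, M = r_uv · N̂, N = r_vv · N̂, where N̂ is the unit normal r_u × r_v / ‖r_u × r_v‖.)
L = 0;  M = 8*sqrt(417)/417;  N = 0

Compute the unit normal N̂(u, v) = (-8*v/sqrt(64*u^2 + 64*v^2 + 1), -8*u/sqrt(64*u^2 + 64*v^2 + 1), 1/sqrt(64*u^2 + 64*v^2 + 1)), and the second partials r_uu, r_uv, r_vv. Take dot products:
  L(u, v) = r_uu · N̂ = 0,
  M(u, v) = r_uv · N̂ = 8/sqrt(64*u^2 + 64*v^2 + 1),
  N(u, v) = r_vv · N̂ = 0.
Evaluating at (u, v) = (1/2, 5/2):
  L = 0, M = 8*sqrt(417)/417, N = 0.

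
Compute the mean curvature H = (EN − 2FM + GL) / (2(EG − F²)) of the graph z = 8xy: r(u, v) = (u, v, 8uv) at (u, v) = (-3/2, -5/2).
H = -384*sqrt(545)/59405

With E = 64*v^2 + 1, F = 64*u*v, G = 64*u^2 + 1, L = 0, M = 8/sqrt(64*u^2 + 64*v^2 + 1), N = 0, assemble
  H = (EN − 2FM + GL) / (2(EG − F²)) = -512*u*v/(64*u^2 + 64*v^2 + 1)^(3/2).
At (u, v) = (-3/2, -5/2): H = -384*sqrt(545)/59405.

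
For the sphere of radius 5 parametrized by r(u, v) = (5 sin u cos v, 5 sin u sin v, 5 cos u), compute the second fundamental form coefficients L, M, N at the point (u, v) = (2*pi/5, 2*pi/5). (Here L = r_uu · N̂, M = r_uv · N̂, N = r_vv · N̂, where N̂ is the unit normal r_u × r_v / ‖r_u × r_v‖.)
L = -5;  M = 0;  N = -25/8 - 5*sqrt(5)/8

Compute the unit normal N̂(u, v) = (sin(u)^2*cos(v)/Abs(sin(u)), sin(u)^2*sin(v)/Abs(sin(u)), sin(2*u)/(2*Abs(sin(u)))), and the second partials r_uu, r_uv, r_vv. Take dot products:
  L(u, v) = r_uu · N̂ = -5*sin(u)/Abs(sin(u)),
  M(u, v) = r_uv · N̂ = 0,
  N(u, v) = r_vv · N̂ = -5*sin(u)^3/Abs(sin(u)).
Evaluating at (u, v) = (2*pi/5, 2*pi/5):
  L = -5, M = 0, N = -25/8 - 5*sqrt(5)/8.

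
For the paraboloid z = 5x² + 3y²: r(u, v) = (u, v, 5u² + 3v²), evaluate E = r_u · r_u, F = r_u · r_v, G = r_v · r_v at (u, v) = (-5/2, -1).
E = 626;  F = 150;  G = 37

Partials: r_u = (1, 0, 10*u), r_v = (0, 1, 6*v). As functions of (u, v):
  E = r_u · r_u = 100*u^2 + 1,
  F = r_u · r_v = 60*u*v,
  G = r_v · r_v = 36*v^2 + 1.
Evaluating at (u, v) = (-5/2, -1): E = 626, F = 150, G = 37.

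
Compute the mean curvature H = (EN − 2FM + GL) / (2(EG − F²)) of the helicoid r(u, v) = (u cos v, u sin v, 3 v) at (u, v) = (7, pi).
H = 0

With E = 1, F = 0, G = u^2 + 9, L = 0, M = -3/sqrt(u^2 + 9), N = 0, assemble
  H = (EN − 2FM + GL) / (2(EG − F²)) = 0.
At (u, v) = (7, pi): H = 0.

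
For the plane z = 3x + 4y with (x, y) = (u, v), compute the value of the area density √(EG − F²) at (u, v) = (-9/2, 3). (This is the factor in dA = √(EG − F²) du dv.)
√(EG − F²)|_{(-9/2, 3)} = sqrt(26)

E = 10, F = 12, G = 17, so EG − F² = 26. Taking the positive square root: √(EG − F²) = sqrt(26). At (u, v) = (-9/2, 3): sqrt(26).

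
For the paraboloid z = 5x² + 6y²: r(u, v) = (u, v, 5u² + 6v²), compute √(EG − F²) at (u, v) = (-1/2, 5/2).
√(EG − F²)|_{(-1/2, 5/2)} = sqrt(926)

E = 100*u^2 + 1, F = 120*u*v, G = 144*v^2 + 1; EG − F² = 100*u^2 + 144*v^2 + 1; √(EG − F²) = sqrt(100*u^2 + 144*v^2 + 1). At the given point: sqrt(926).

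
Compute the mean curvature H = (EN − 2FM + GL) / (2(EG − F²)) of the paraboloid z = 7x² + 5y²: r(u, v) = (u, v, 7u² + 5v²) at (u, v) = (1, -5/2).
H = 1789*sqrt(822)/225228

With E = 196*u^2 + 1, F = 140*u*v, G = 100*v^2 + 1, L = 14/sqrt(196*u^2 + 100*v^2 + 1), M = 0, N = 10/sqrt(196*u^2 + 100*v^2 + 1), assemble
  H = (EN − 2FM + GL) / (2(EG − F²)) = 4*(245*u^2 + 175*v^2 + 3)/(196*u^2 + 100*v^2 + 1)^(3/2).
At (u, v) = (1, -5/2): H = 1789*sqrt(822)/225228.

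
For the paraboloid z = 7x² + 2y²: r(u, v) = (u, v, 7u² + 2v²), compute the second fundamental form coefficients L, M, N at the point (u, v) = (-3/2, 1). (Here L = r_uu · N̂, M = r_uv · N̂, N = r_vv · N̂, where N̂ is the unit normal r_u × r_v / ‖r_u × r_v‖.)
L = 7*sqrt(458)/229;  M = 0;  N = 2*sqrt(458)/229

Compute the unit normal N̂(u, v) = (-14*u/sqrt(196*u^2 + 16*v^2 + 1), -4*v/sqrt(196*u^2 + 16*v^2 + 1), 1/sqrt(196*u^2 + 16*v^2 + 1)), and the second partials r_uu, r_uv, r_vv. Take dot products:
  L(u, v) = r_uu · N̂ = 14/sqrt(196*u^2 + 16*v^2 + 1),
  M(u, v) = r_uv · N̂ = 0,
  N(u, v) = r_vv · N̂ = 4/sqrt(196*u^2 + 16*v^2 + 1).
Evaluating at (u, v) = (-3/2, 1):
  L = 7*sqrt(458)/229, M = 0, N = 2*sqrt(458)/229.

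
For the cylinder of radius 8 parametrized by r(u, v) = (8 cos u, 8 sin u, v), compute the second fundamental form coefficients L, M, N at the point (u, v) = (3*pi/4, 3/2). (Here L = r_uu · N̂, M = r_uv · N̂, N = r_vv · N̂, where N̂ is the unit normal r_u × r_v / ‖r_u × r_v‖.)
L = -8;  M = 0;  N = 0

Compute the unit normal N̂(u, v) = (cos(u), sin(u), 0), and the second partials r_uu, r_uv, r_vv. Take dot products:
  L(u, v) = r_uu · N̂ = -8,
  M(u, v) = r_uv · N̂ = 0,
  N(u, v) = r_vv · N̂ = 0.
Evaluating at (u, v) = (3*pi/4, 3/2):
  L = -8, M = 0, N = 0.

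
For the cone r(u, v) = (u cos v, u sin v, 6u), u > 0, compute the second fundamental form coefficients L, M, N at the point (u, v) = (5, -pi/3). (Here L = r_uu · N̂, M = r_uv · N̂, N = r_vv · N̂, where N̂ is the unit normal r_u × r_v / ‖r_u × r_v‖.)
L = 0;  M = 0;  N = 30*sqrt(37)/37

Compute the unit normal N̂(u, v) = (-6*sqrt(37)*u*cos(v)/(37*Abs(u)), -6*sqrt(37)*u*sin(v)/(37*Abs(u)), sqrt(37)*u/(37*Abs(u))), and the second partials r_uu, r_uv, r_vv. Take dot products:
  L(u, v) = r_uu · N̂ = 0,
  M(u, v) = r_uv · N̂ = 0,
  N(u, v) = r_vv · N̂ = 6*sqrt(37)*u^2/(37*Abs(u)).
Evaluating at (u, v) = (5, -pi/3):
  L = 0, M = 0, N = 30*sqrt(37)/37.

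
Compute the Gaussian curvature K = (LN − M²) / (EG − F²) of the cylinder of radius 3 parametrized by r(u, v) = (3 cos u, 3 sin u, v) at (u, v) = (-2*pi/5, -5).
K = 0

Coefficients of the first fundamental form: E = 9, F = 0, G = 1.
Coefficients of the second fundamental form: L = -3, M = 0, N = 0.
Assemble K = (LN − M²)/(EG − F²) = 0. At (u, v) = (-2*pi/5, -5): K = 0.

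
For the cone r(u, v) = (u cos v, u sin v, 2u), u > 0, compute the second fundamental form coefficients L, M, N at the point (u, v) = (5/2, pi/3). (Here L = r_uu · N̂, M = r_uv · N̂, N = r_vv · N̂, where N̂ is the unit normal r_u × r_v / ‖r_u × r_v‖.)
L = 0;  M = 0;  N = sqrt(5)

Compute the unit normal N̂(u, v) = (-2*sqrt(5)*u*cos(v)/(5*Abs(u)), -2*sqrt(5)*u*sin(v)/(5*Abs(u)), sqrt(5)*u/(5*Abs(u))), and the second partials r_uu, r_uv, r_vv. Take dot products:
  L(u, v) = r_uu · N̂ = 0,
  M(u, v) = r_uv · N̂ = 0,
  N(u, v) = r_vv · N̂ = 2*sqrt(5)*u^2/(5*Abs(u)).
Evaluating at (u, v) = (5/2, pi/3):
  L = 0, M = 0, N = sqrt(5).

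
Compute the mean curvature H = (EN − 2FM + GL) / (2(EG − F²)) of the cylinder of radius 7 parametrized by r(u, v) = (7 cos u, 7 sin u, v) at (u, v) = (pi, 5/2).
H = -1/14

With E = 49, F = 0, G = 1, L = -7, M = 0, N = 0, assemble
  H = (EN − 2FM + GL) / (2(EG − F²)) = -1/14.
At (u, v) = (pi, 5/2): H = -1/14.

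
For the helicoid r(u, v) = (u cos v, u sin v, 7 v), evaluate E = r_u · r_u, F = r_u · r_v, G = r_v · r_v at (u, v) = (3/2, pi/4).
E = 1;  F = 0;  G = 205/4

Partials: r_u = (cos(v), sin(v), 0), r_v = (-u*sin(v), u*cos(v), 7). As functions of (u, v):
  E = r_u · r_u = 1,
  F = r_u · r_v = 0,
  G = r_v · r_v = u^2 + 49.
Evaluating at (u, v) = (3/2, pi/4): E = 1, F = 0, G = 205/4.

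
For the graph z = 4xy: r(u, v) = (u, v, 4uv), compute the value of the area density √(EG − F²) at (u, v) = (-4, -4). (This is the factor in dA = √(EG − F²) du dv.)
√(EG − F²)|_{(-4, -4)} = 3*sqrt(57)

E = 16*v^2 + 1, F = 16*u*v, G = 16*u^2 + 1, so EG − F² = 16*u^2 + 16*v^2 + 1. Taking the positive square root: √(EG − F²) = sqrt(16*u^2 + 16*v^2 + 1). At (u, v) = (-4, -4): 3*sqrt(57).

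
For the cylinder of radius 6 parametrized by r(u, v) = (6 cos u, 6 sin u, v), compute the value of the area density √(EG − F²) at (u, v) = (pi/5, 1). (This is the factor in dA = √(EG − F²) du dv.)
√(EG − F²)|_{(pi/5, 1)} = 6

E = 36, F = 0, G = 1, so EG − F² = 36. Taking the positive square root: √(EG − F²) = 6. At (u, v) = (pi/5, 1): 6.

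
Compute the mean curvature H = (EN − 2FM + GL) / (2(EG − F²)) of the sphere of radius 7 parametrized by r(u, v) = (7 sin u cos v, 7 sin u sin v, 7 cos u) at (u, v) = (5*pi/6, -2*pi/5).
H = -1/7

With E = 49, F = 0, G = 49*sin(u)^2, L = -7*sin(u)/Abs(sin(u)), M = 0, N = -7*sin(u)^3/Abs(sin(u)), assemble
  H = (EN − 2FM + GL) / (2(EG − F²)) = -sin(u)/(7*Abs(sin(u))).
At (u, v) = (5*pi/6, -2*pi/5): H = -1/7.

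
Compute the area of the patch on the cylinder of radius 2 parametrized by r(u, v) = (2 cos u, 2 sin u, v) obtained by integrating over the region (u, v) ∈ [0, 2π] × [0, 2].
Area = 8*pi

Area = ∫∫ √(EG − F²) du dv with √(EG − F²) = 2. Integrating over [0, 2π] × [0, 2] gives 8*pi.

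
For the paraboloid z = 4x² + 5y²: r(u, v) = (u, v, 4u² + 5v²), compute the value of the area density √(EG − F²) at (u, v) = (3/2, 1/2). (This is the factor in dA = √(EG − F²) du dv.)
√(EG − F²)|_{(3/2, 1/2)} = sqrt(170)

E = 64*u^2 + 1, F = 80*u*v, G = 100*v^2 + 1, so EG − F² = 64*u^2 + 100*v^2 + 1. Taking the positive square root: √(EG − F²) = sqrt(64*u^2 + 100*v^2 + 1). At (u, v) = (3/2, 1/2): sqrt(170).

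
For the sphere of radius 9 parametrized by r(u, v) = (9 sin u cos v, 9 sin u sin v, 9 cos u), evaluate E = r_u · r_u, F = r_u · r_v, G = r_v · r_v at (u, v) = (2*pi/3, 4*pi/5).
E = 81;  F = 0;  G = 243/4

Partials: r_u = (9*cos(u)*cos(v), 9*sin(v)*cos(u), -9*sin(u)), r_v = (-9*sin(u)*sin(v), 9*sin(u)*cos(v), 0). As functions of (u, v):
  E = r_u · r_u = 81,
  F = r_u · r_v = 0,
  G = r_v · r_v = 81*sin(u)^2.
Evaluating at (u, v) = (2*pi/3, 4*pi/5): E = 81, F = 0, G = 243/4.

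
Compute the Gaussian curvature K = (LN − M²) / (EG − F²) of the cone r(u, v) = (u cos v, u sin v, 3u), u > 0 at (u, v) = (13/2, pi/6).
K = 0

Coefficients of the first fundamental form: E = 10, F = 0, G = u^2.
Coefficients of the second fundamental form: L = 0, M = 0, N = 3*sqrt(10)*u^2/(10*Abs(u)).
Assemble K = (LN − M²)/(EG − F²) = 0. At (u, v) = (13/2, pi/6): K = 0.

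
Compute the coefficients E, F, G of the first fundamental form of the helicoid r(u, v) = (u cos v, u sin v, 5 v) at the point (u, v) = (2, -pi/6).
E = 1;  F = 0;  G = 29

Partials: r_u = (cos(v), sin(v), 0), r_v = (-u*sin(v), u*cos(v), 5). As functions of (u, v):
  E = r_u · r_u = 1,
  F = r_u · r_v = 0,
  G = r_v · r_v = u^2 + 25.
Evaluating at (u, v) = (2, -pi/6): E = 1, F = 0, G = 29.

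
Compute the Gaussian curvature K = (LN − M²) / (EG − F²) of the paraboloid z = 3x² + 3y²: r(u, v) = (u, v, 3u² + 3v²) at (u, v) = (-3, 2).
K = 36/219961

Coefficients of the first fundamental form: E = 36*u^2 + 1, F = 36*u*v, G = 36*v^2 + 1.
Coefficients of the second fundamental form: L = 6/sqrt(36*u^2 + 36*v^2 + 1), M = 0, N = 6/sqrt(36*u^2 + 36*v^2 + 1).
Assemble K = (LN − M²)/(EG − F²) = 36/(1296*u^4 + 2592*u^2*v^2 + 72*u^2 + 1296*v^4 + 72*v^2 + 1). At (u, v) = (-3, 2): K = 36/219961.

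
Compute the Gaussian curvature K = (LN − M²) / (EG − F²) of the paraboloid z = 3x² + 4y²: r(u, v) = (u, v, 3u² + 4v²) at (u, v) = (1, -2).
K = 48/85849

Coefficients of the first fundamental form: E = 36*u^2 + 1, F = 48*u*v, G = 64*v^2 + 1.
Coefficients of the second fundamental form: L = 6/sqrt(36*u^2 + 64*v^2 + 1), M = 0, N = 8/sqrt(36*u^2 + 64*v^2 + 1).
Assemble K = (LN − M²)/(EG − F²) = 48/(1296*u^4 + 4608*u^2*v^2 + 72*u^2 + 4096*v^4 + 128*v^2 + 1). At (u, v) = (1, -2): K = 48/85849.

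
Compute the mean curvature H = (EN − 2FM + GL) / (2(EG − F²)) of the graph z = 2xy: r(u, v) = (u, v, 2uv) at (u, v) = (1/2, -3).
H = 3*sqrt(38)/361

With E = 4*v^2 + 1, F = 4*u*v, G = 4*u^2 + 1, L = 0, M = 2/sqrt(4*u^2 + 4*v^2 + 1), N = 0, assemble
  H = (EN − 2FM + GL) / (2(EG − F²)) = -8*u*v/(4*u^2 + 4*v^2 + 1)^(3/2).
At (u, v) = (1/2, -3): H = 3*sqrt(38)/361.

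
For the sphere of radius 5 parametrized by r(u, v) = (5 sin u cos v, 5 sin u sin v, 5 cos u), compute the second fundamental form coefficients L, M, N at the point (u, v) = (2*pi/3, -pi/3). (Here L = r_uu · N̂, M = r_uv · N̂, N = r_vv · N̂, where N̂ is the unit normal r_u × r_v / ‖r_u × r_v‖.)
L = -5;  M = 0;  N = -15/4

Compute the unit normal N̂(u, v) = (sin(u)^2*cos(v)/Abs(sin(u)), sin(u)^2*sin(v)/Abs(sin(u)), sin(2*u)/(2*Abs(sin(u)))), and the second partials r_uu, r_uv, r_vv. Take dot products:
  L(u, v) = r_uu · N̂ = -5*sin(u)/Abs(sin(u)),
  M(u, v) = r_uv · N̂ = 0,
  N(u, v) = r_vv · N̂ = -5*sin(u)^3/Abs(sin(u)).
Evaluating at (u, v) = (2*pi/3, -pi/3):
  L = -5, M = 0, N = -15/4.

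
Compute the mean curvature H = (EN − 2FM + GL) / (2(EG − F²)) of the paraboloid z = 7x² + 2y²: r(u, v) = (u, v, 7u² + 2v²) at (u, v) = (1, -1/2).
H = 143*sqrt(201)/13467

With E = 196*u^2 + 1, F = 56*u*v, G = 16*v^2 + 1, L = 14/sqrt(196*u^2 + 16*v^2 + 1), M = 0, N = 4/sqrt(196*u^2 + 16*v^2 + 1), assemble
  H = (EN − 2FM + GL) / (2(EG − F²)) = (392*u^2 + 112*v^2 + 9)/(196*u^2 + 16*v^2 + 1)^(3/2).
At (u, v) = (1, -1/2): H = 143*sqrt(201)/13467.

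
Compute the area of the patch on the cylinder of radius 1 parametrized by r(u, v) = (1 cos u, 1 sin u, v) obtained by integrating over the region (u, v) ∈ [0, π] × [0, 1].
Area = pi

Area = ∫∫ √(EG − F²) du dv with √(EG − F²) = 1. Integrating over [0, π] × [0, 1] gives pi.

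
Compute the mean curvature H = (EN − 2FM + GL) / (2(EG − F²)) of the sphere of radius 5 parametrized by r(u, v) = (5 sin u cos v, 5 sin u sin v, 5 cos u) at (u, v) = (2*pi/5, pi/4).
H = -1/5

With E = 25, F = 0, G = 25*sin(u)^2, L = -5*sin(u)/Abs(sin(u)), M = 0, N = -5*sin(u)^3/Abs(sin(u)), assemble
  H = (EN − 2FM + GL) / (2(EG − F²)) = -sin(u)/(5*Abs(sin(u))).
At (u, v) = (2*pi/5, pi/4): H = -1/5.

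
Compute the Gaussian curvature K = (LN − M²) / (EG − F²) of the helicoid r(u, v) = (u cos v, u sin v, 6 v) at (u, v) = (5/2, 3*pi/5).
K = -576/28561

Coefficients of the first fundamental form: E = 1, F = 0, G = u^2 + 36.
Coefficients of the second fundamental form: L = 0, M = -6/sqrt(u^2 + 36), N = 0.
Assemble K = (LN − M²)/(EG − F²) = -36/(u^2 + 36)^2. At (u, v) = (5/2, 3*pi/5): K = -576/28561.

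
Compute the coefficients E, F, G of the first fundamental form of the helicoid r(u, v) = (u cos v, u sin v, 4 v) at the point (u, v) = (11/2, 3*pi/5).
E = 1;  F = 0;  G = 185/4

Partials: r_u = (cos(v), sin(v), 0), r_v = (-u*sin(v), u*cos(v), 4). As functions of (u, v):
  E = r_u · r_u = 1,
  F = r_u · r_v = 0,
  G = r_v · r_v = u^2 + 16.
Evaluating at (u, v) = (11/2, 3*pi/5): E = 1, F = 0, G = 185/4.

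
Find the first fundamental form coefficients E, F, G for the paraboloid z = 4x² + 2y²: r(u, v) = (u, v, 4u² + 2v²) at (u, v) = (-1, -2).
E = 65;  F = 64;  G = 65

Partials: r_u = (1, 0, 8*u), r_v = (0, 1, 4*v). As functions of (u, v):
  E = r_u · r_u = 64*u^2 + 1,
  F = r_u · r_v = 32*u*v,
  G = r_v · r_v = 16*v^2 + 1.
Evaluating at (u, v) = (-1, -2): E = 65, F = 64, G = 65.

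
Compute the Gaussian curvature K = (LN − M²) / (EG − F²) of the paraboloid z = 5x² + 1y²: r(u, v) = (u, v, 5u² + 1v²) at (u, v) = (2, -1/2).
K = 5/40401

Coefficients of the first fundamental form: E = 100*u^2 + 1, F = 20*u*v, G = 4*v^2 + 1.
Coefficients of the second fundamental form: L = 10/sqrt(100*u^2 + 4*v^2 + 1), M = 0, N = 2/sqrt(100*u^2 + 4*v^2 + 1).
Assemble K = (LN − M²)/(EG − F²) = 20/(10000*u^4 + 800*u^2*v^2 + 200*u^2 + 16*v^4 + 8*v^2 + 1). At (u, v) = (2, -1/2): K = 5/40401.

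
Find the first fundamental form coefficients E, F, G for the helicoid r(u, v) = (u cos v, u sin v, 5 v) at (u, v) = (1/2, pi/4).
E = 1;  F = 0;  G = 101/4

Partials: r_u = (cos(v), sin(v), 0), r_v = (-u*sin(v), u*cos(v), 5). As functions of (u, v):
  E = r_u · r_u = 1,
  F = r_u · r_v = 0,
  G = r_v · r_v = u^2 + 25.
Evaluating at (u, v) = (1/2, pi/4): E = 1, F = 0, G = 101/4.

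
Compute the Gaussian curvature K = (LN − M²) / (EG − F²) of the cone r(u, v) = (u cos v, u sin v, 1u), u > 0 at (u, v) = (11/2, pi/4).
K = 0

Coefficients of the first fundamental form: E = 2, F = 0, G = u^2.
Coefficients of the second fundamental form: L = 0, M = 0, N = sqrt(2)*u^2/(2*Abs(u)).
Assemble K = (LN − M²)/(EG − F²) = 0. At (u, v) = (11/2, pi/4): K = 0.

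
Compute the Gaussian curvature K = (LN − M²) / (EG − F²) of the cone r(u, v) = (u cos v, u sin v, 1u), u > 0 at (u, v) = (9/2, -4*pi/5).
K = 0

Coefficients of the first fundamental form: E = 2, F = 0, G = u^2.
Coefficients of the second fundamental form: L = 0, M = 0, N = sqrt(2)*u^2/(2*Abs(u)).
Assemble K = (LN − M²)/(EG − F²) = 0. At (u, v) = (9/2, -4*pi/5): K = 0.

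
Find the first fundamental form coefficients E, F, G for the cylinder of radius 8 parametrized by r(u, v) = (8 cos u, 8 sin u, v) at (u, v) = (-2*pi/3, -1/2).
E = 64;  F = 0;  G = 1

Partials: r_u = (-8*sin(u), 8*cos(u), 0), r_v = (0, 0, 1). As functions of (u, v):
  E = r_u · r_u = 64,
  F = r_u · r_v = 0,
  G = r_v · r_v = 1.
Evaluating at (u, v) = (-2*pi/3, -1/2): E = 64, F = 0, G = 1.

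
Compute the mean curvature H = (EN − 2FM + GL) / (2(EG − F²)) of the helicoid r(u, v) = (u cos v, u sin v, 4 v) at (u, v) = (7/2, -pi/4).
H = 0

With E = 1, F = 0, G = u^2 + 16, L = 0, M = -4/sqrt(u^2 + 16), N = 0, assemble
  H = (EN − 2FM + GL) / (2(EG − F²)) = 0.
At (u, v) = (7/2, -pi/4): H = 0.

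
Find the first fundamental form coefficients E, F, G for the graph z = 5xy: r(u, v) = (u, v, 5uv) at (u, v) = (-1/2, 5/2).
E = 629/4;  F = -125/4;  G = 29/4

Partials: r_u = (1, 0, 5*v), r_v = (0, 1, 5*u). As functions of (u, v):
  E = r_u · r_u = 25*v^2 + 1,
  F = r_u · r_v = 25*u*v,
  G = r_v · r_v = 25*u^2 + 1.
Evaluating at (u, v) = (-1/2, 5/2): E = 629/4, F = -125/4, G = 29/4.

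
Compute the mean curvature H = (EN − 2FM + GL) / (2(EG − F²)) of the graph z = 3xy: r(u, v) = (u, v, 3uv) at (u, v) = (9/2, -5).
H = 4860*sqrt(1633)/2666689

With E = 9*v^2 + 1, F = 9*u*v, G = 9*u^2 + 1, L = 0, M = 3/sqrt(9*u^2 + 9*v^2 + 1), N = 0, assemble
  H = (EN − 2FM + GL) / (2(EG − F²)) = -27*u*v/(9*u^2 + 9*v^2 + 1)^(3/2).
At (u, v) = (9/2, -5): H = 4860*sqrt(1633)/2666689.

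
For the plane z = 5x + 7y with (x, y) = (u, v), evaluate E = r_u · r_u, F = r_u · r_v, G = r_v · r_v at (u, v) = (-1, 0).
E = 26;  F = 35;  G = 50

Partials: r_u = (1, 0, 5), r_v = (0, 1, 7). As functions of (u, v):
  E = r_u · r_u = 26,
  F = r_u · r_v = 35,
  G = r_v · r_v = 50.
Evaluating at (u, v) = (-1, 0): E = 26, F = 35, G = 50.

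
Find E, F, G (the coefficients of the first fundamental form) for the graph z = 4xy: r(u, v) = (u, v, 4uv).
E = 16*v^2 + 1;  F = 16*u*v;  G = 16*u^2 + 1

Compute partials: r_u = (1, 0, 4*v), r_v = (0, 1, 4*u). Then
  E = r_u · r_u = 16*v^2 + 1,
  F = r_u · r_v = 16*u*v,
  G = r_v · r_v = 16*u^2 + 1.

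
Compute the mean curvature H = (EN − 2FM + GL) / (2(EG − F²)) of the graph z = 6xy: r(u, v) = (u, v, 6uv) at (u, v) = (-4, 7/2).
H = 756*sqrt(1018)/259081

With E = 36*v^2 + 1, F = 36*u*v, G = 36*u^2 + 1, L = 0, M = 6/sqrt(36*u^2 + 36*v^2 + 1), N = 0, assemble
  H = (EN − 2FM + GL) / (2(EG − F²)) = -216*u*v/(36*u^2 + 36*v^2 + 1)^(3/2).
At (u, v) = (-4, 7/2): H = 756*sqrt(1018)/259081.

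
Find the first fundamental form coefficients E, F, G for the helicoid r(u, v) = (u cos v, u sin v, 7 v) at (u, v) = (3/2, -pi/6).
E = 1;  F = 0;  G = 205/4

Partials: r_u = (cos(v), sin(v), 0), r_v = (-u*sin(v), u*cos(v), 7). As functions of (u, v):
  E = r_u · r_u = 1,
  F = r_u · r_v = 0,
  G = r_v · r_v = u^2 + 49.
Evaluating at (u, v) = (3/2, -pi/6): E = 1, F = 0, G = 205/4.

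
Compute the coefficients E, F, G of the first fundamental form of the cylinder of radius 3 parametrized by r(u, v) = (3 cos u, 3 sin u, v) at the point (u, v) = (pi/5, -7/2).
E = 9;  F = 0;  G = 1

Partials: r_u = (-3*sin(u), 3*cos(u), 0), r_v = (0, 0, 1). As functions of (u, v):
  E = r_u · r_u = 9,
  F = r_u · r_v = 0,
  G = r_v · r_v = 1.
Evaluating at (u, v) = (pi/5, -7/2): E = 9, F = 0, G = 1.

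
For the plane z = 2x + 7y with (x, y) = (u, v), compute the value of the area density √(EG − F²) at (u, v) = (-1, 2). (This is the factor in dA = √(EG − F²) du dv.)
√(EG − F²)|_{(-1, 2)} = 3*sqrt(6)

E = 5, F = 14, G = 50, so EG − F² = 54. Taking the positive square root: √(EG − F²) = 3*sqrt(6). At (u, v) = (-1, 2): 3*sqrt(6).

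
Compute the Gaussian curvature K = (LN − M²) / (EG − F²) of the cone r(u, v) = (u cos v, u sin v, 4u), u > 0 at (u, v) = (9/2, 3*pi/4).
K = 0

Coefficients of the first fundamental form: E = 17, F = 0, G = u^2.
Coefficients of the second fundamental form: L = 0, M = 0, N = 4*sqrt(17)*u^2/(17*Abs(u)).
Assemble K = (LN − M²)/(EG − F²) = 0. At (u, v) = (9/2, 3*pi/4): K = 0.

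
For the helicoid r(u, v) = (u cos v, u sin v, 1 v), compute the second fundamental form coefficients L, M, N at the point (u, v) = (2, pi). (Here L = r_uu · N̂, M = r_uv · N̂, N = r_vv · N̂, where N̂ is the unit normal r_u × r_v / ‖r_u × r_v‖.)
L = 0;  M = -sqrt(5)/5;  N = 0

Compute the unit normal N̂(u, v) = (sin(v)/sqrt(u^2 + 1), -cos(v)/sqrt(u^2 + 1), u/sqrt(u^2 + 1)), and the second partials r_uu, r_uv, r_vv. Take dot products:
  L(u, v) = r_uu · N̂ = 0,
  M(u, v) = r_uv · N̂ = -1/sqrt(u^2 + 1),
  N(u, v) = r_vv · N̂ = 0.
Evaluating at (u, v) = (2, pi):
  L = 0, M = -sqrt(5)/5, N = 0.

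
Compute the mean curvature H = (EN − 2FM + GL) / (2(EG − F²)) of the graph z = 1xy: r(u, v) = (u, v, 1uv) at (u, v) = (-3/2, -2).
H = -24*sqrt(29)/841

With E = v^2 + 1, F = u*v, G = u^2 + 1, L = 0, M = 1/sqrt(u^2 + v^2 + 1), N = 0, assemble
  H = (EN − 2FM + GL) / (2(EG − F²)) = -u*v/(u^2 + v^2 + 1)^(3/2).
At (u, v) = (-3/2, -2): H = -24*sqrt(29)/841.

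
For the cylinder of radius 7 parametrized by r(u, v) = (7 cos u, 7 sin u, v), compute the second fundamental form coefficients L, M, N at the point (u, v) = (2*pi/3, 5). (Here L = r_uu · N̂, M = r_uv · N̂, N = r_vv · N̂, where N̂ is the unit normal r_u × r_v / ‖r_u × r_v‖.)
L = -7;  M = 0;  N = 0

Compute the unit normal N̂(u, v) = (cos(u), sin(u), 0), and the second partials r_uu, r_uv, r_vv. Take dot products:
  L(u, v) = r_uu · N̂ = -7,
  M(u, v) = r_uv · N̂ = 0,
  N(u, v) = r_vv · N̂ = 0.
Evaluating at (u, v) = (2*pi/3, 5):
  L = -7, M = 0, N = 0.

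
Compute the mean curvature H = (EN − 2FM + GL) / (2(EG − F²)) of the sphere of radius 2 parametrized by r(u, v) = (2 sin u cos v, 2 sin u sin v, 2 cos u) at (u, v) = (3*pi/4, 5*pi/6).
H = -1/2

With E = 4, F = 0, G = 4*sin(u)^2, L = -2*sin(u)/Abs(sin(u)), M = 0, N = -2*sin(u)^3/Abs(sin(u)), assemble
  H = (EN − 2FM + GL) / (2(EG − F²)) = -sin(u)/(2*Abs(sin(u))).
At (u, v) = (3*pi/4, 5*pi/6): H = -1/2.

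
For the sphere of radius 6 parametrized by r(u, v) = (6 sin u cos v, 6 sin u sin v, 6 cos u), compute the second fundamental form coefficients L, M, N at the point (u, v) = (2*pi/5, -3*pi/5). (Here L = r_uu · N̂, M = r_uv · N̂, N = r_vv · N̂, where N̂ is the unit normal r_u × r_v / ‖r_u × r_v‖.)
L = -6;  M = 0;  N = -15/4 - 3*sqrt(5)/4

Compute the unit normal N̂(u, v) = (sin(u)^2*cos(v)/Abs(sin(u)), sin(u)^2*sin(v)/Abs(sin(u)), sin(2*u)/(2*Abs(sin(u)))), and the second partials r_uu, r_uv, r_vv. Take dot products:
  L(u, v) = r_uu · N̂ = -6*sin(u)/Abs(sin(u)),
  M(u, v) = r_uv · N̂ = 0,
  N(u, v) = r_vv · N̂ = -6*sin(u)^3/Abs(sin(u)).
Evaluating at (u, v) = (2*pi/5, -3*pi/5):
  L = -6, M = 0, N = -15/4 - 3*sqrt(5)/4.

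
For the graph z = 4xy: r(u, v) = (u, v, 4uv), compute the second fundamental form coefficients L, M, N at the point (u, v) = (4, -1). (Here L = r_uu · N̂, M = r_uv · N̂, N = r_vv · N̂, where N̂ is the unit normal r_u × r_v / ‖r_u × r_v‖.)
L = 0;  M = 4*sqrt(273)/273;  N = 0

Compute the unit normal N̂(u, v) = (-4*v/sqrt(16*u^2 + 16*v^2 + 1), -4*u/sqrt(16*u^2 + 16*v^2 + 1), 1/sqrt(16*u^2 + 16*v^2 + 1)), and the second partials r_uu, r_uv, r_vv. Take dot products:
  L(u, v) = r_uu · N̂ = 0,
  M(u, v) = r_uv · N̂ = 4/sqrt(16*u^2 + 16*v^2 + 1),
  N(u, v) = r_vv · N̂ = 0.
Evaluating at (u, v) = (4, -1):
  L = 0, M = 4*sqrt(273)/273, N = 0.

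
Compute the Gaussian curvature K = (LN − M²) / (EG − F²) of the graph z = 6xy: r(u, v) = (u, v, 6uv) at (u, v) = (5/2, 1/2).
K = -36/55225

Coefficients of the first fundamental form: E = 36*v^2 + 1, F = 36*u*v, G = 36*u^2 + 1.
Coefficients of the second fundamental form: L = 0, M = 6/sqrt(36*u^2 + 36*v^2 + 1), N = 0.
Assemble K = (LN − M²)/(EG − F²) = -36/(1296*u^4 + 2592*u^2*v^2 + 72*u^2 + 1296*v^4 + 72*v^2 + 1). At (u, v) = (5/2, 1/2): K = -36/55225.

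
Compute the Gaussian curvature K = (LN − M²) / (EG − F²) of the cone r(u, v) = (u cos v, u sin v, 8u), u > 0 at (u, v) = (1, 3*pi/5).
K = 0

Coefficients of the first fundamental form: E = 65, F = 0, G = u^2.
Coefficients of the second fundamental form: L = 0, M = 0, N = 8*sqrt(65)*u^2/(65*Abs(u)).
Assemble K = (LN − M²)/(EG − F²) = 0. At (u, v) = (1, 3*pi/5): K = 0.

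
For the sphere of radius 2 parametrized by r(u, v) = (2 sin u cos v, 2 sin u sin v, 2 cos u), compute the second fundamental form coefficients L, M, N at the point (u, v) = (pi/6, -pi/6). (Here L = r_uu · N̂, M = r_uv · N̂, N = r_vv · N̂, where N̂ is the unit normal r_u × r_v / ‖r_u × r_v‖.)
L = -2;  M = 0;  N = -1/2

Compute the unit normal N̂(u, v) = (sin(u)^2*cos(v)/Abs(sin(u)), sin(u)^2*sin(v)/Abs(sin(u)), sin(2*u)/(2*Abs(sin(u)))), and the second partials r_uu, r_uv, r_vv. Take dot products:
  L(u, v) = r_uu · N̂ = -2*sin(u)/Abs(sin(u)),
  M(u, v) = r_uv · N̂ = 0,
  N(u, v) = r_vv · N̂ = -2*sin(u)^3/Abs(sin(u)).
Evaluating at (u, v) = (pi/6, -pi/6):
  L = -2, M = 0, N = -1/2.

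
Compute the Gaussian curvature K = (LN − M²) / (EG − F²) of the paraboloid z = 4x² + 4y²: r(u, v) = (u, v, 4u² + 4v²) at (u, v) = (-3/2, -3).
K = 64/519841

Coefficients of the first fundamental form: E = 64*u^2 + 1, F = 64*u*v, G = 64*v^2 + 1.
Coefficients of the second fundamental form: L = 8/sqrt(64*u^2 + 64*v^2 + 1), M = 0, N = 8/sqrt(64*u^2 + 64*v^2 + 1).
Assemble K = (LN − M²)/(EG − F²) = 64/(4096*u^4 + 8192*u^2*v^2 + 128*u^2 + 4096*v^4 + 128*v^2 + 1). At (u, v) = (-3/2, -3): K = 64/519841.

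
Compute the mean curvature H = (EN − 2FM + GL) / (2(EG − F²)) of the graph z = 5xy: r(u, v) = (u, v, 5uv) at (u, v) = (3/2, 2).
H = -3000*sqrt(629)/395641

With E = 25*v^2 + 1, F = 25*u*v, G = 25*u^2 + 1, L = 0, M = 5/sqrt(25*u^2 + 25*v^2 + 1), N = 0, assemble
  H = (EN − 2FM + GL) / (2(EG − F²)) = -125*u*v/(25*u^2 + 25*v^2 + 1)^(3/2).
At (u, v) = (3/2, 2): H = -3000*sqrt(629)/395641.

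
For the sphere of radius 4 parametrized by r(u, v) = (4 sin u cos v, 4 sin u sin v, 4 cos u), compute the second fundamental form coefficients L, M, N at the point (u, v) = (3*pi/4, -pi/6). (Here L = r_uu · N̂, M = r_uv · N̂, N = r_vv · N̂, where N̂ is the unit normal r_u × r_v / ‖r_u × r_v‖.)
L = -4;  M = 0;  N = -2

Compute the unit normal N̂(u, v) = (sin(u)^2*cos(v)/Abs(sin(u)), sin(u)^2*sin(v)/Abs(sin(u)), sin(2*u)/(2*Abs(sin(u)))), and the second partials r_uu, r_uv, r_vv. Take dot products:
  L(u, v) = r_uu · N̂ = -4*sin(u)/Abs(sin(u)),
  M(u, v) = r_uv · N̂ = 0,
  N(u, v) = r_vv · N̂ = -4*sin(u)^3/Abs(sin(u)).
Evaluating at (u, v) = (3*pi/4, -pi/6):
  L = -4, M = 0, N = -2.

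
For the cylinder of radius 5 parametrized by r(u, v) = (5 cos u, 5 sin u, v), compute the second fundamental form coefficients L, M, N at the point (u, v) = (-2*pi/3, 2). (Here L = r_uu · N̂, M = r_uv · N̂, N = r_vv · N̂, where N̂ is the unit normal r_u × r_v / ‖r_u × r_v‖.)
L = -5;  M = 0;  N = 0

Compute the unit normal N̂(u, v) = (cos(u), sin(u), 0), and the second partials r_uu, r_uv, r_vv. Take dot products:
  L(u, v) = r_uu · N̂ = -5,
  M(u, v) = r_uv · N̂ = 0,
  N(u, v) = r_vv · N̂ = 0.
Evaluating at (u, v) = (-2*pi/3, 2):
  L = -5, M = 0, N = 0.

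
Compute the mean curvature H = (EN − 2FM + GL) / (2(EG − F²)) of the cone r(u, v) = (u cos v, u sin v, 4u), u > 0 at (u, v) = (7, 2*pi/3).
H = 2*sqrt(17)/119

With E = 17, F = 0, G = u^2, L = 0, M = 0, N = 4*sqrt(17)*u^2/(17*Abs(u)), assemble
  H = (EN − 2FM + GL) / (2(EG − F²)) = 2*sqrt(17)/(17*Abs(u)).
At (u, v) = (7, 2*pi/3): H = 2*sqrt(17)/119.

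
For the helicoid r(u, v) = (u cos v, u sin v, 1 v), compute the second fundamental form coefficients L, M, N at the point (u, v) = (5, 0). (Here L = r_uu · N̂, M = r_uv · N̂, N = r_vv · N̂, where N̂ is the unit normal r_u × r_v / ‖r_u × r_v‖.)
L = 0;  M = -sqrt(26)/26;  N = 0

Compute the unit normal N̂(u, v) = (sin(v)/sqrt(u^2 + 1), -cos(v)/sqrt(u^2 + 1), u/sqrt(u^2 + 1)), and the second partials r_uu, r_uv, r_vv. Take dot products:
  L(u, v) = r_uu · N̂ = 0,
  M(u, v) = r_uv · N̂ = -1/sqrt(u^2 + 1),
  N(u, v) = r_vv · N̂ = 0.
Evaluating at (u, v) = (5, 0):
  L = 0, M = -sqrt(26)/26, N = 0.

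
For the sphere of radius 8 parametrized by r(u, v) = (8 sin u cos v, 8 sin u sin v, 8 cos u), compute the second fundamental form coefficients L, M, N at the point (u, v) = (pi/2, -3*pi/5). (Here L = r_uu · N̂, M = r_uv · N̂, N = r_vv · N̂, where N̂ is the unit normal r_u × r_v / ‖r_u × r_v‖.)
L = -8;  M = 0;  N = -8

Compute the unit normal N̂(u, v) = (sin(u)^2*cos(v)/Abs(sin(u)), sin(u)^2*sin(v)/Abs(sin(u)), sin(2*u)/(2*Abs(sin(u)))), and the second partials r_uu, r_uv, r_vv. Take dot products:
  L(u, v) = r_uu · N̂ = -8*sin(u)/Abs(sin(u)),
  M(u, v) = r_uv · N̂ = 0,
  N(u, v) = r_vv · N̂ = -8*sin(u)^3/Abs(sin(u)).
Evaluating at (u, v) = (pi/2, -3*pi/5):
  L = -8, M = 0, N = -8.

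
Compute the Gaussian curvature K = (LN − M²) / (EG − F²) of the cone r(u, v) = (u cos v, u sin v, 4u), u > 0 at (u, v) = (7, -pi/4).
K = 0

Coefficients of the first fundamental form: E = 17, F = 0, G = u^2.
Coefficients of the second fundamental form: L = 0, M = 0, N = 4*sqrt(17)*u^2/(17*Abs(u)).
Assemble K = (LN − M²)/(EG − F²) = 0. At (u, v) = (7, -pi/4): K = 0.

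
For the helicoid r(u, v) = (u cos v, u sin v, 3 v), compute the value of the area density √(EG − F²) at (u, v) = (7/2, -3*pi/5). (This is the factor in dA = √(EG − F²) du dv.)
√(EG − F²)|_{(7/2, -3*pi/5)} = sqrt(85)/2

E = 1, F = 0, G = u^2 + 9, so EG − F² = u^2 + 9. Taking the positive square root: √(EG − F²) = sqrt(u^2 + 9). At (u, v) = (7/2, -3*pi/5): sqrt(85)/2.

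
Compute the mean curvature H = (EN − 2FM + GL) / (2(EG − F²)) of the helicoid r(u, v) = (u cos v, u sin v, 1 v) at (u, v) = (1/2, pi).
H = 0

With E = 1, F = 0, G = u^2 + 1, L = 0, M = -1/sqrt(u^2 + 1), N = 0, assemble
  H = (EN − 2FM + GL) / (2(EG − F²)) = 0.
At (u, v) = (1/2, pi): H = 0.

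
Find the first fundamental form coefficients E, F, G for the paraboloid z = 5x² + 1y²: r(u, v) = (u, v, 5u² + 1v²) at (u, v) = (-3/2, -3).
E = 226;  F = 90;  G = 37

Partials: r_u = (1, 0, 10*u), r_v = (0, 1, 2*v). As functions of (u, v):
  E = r_u · r_u = 100*u^2 + 1,
  F = r_u · r_v = 20*u*v,
  G = r_v · r_v = 4*v^2 + 1.
Evaluating at (u, v) = (-3/2, -3): E = 226, F = 90, G = 37.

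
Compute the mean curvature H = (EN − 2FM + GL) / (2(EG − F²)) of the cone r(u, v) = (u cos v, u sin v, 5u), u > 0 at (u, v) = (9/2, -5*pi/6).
H = 5*sqrt(26)/234

With E = 26, F = 0, G = u^2, L = 0, M = 0, N = 5*sqrt(26)*u^2/(26*Abs(u)), assemble
  H = (EN − 2FM + GL) / (2(EG − F²)) = 5*sqrt(26)/(52*Abs(u)).
At (u, v) = (9/2, -5*pi/6): H = 5*sqrt(26)/234.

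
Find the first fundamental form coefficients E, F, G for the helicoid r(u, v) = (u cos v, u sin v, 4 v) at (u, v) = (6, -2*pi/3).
E = 1;  F = 0;  G = 52

Partials: r_u = (cos(v), sin(v), 0), r_v = (-u*sin(v), u*cos(v), 4). As functions of (u, v):
  E = r_u · r_u = 1,
  F = r_u · r_v = 0,
  G = r_v · r_v = u^2 + 16.
Evaluating at (u, v) = (6, -2*pi/3): E = 1, F = 0, G = 52.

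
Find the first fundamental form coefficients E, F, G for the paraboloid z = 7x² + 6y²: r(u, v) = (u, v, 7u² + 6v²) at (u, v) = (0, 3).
E = 1;  F = 0;  G = 1297

Partials: r_u = (1, 0, 14*u), r_v = (0, 1, 12*v). As functions of (u, v):
  E = r_u · r_u = 196*u^2 + 1,
  F = r_u · r_v = 168*u*v,
  G = r_v · r_v = 144*v^2 + 1.
Evaluating at (u, v) = (0, 3): E = 1, F = 0, G = 1297.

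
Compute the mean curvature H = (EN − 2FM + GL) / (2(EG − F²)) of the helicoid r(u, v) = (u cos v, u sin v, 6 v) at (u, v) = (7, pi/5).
H = 0

With E = 1, F = 0, G = u^2 + 36, L = 0, M = -6/sqrt(u^2 + 36), N = 0, assemble
  H = (EN − 2FM + GL) / (2(EG − F²)) = 0.
At (u, v) = (7, pi/5): H = 0.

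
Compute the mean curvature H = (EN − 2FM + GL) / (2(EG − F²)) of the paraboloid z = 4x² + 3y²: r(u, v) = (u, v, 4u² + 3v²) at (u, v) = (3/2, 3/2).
H = 763*sqrt(226)/51076

With E = 64*u^2 + 1, F = 48*u*v, G = 36*v^2 + 1, L = 8/sqrt(64*u^2 + 36*v^2 + 1), M = 0, N = 6/sqrt(64*u^2 + 36*v^2 + 1), assemble
  H = (EN − 2FM + GL) / (2(EG − F²)) = (192*u^2 + 144*v^2 + 7)/(64*u^2 + 36*v^2 + 1)^(3/2).
At (u, v) = (3/2, 3/2): H = 763*sqrt(226)/51076.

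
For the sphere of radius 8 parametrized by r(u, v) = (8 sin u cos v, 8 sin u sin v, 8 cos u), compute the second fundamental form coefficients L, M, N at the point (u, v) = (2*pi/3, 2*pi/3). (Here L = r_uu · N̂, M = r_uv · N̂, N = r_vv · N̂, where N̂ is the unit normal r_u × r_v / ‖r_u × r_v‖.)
L = -8;  M = 0;  N = -6

Compute the unit normal N̂(u, v) = (sin(u)^2*cos(v)/Abs(sin(u)), sin(u)^2*sin(v)/Abs(sin(u)), sin(2*u)/(2*Abs(sin(u)))), and the second partials r_uu, r_uv, r_vv. Take dot products:
  L(u, v) = r_uu · N̂ = -8*sin(u)/Abs(sin(u)),
  M(u, v) = r_uv · N̂ = 0,
  N(u, v) = r_vv · N̂ = -8*sin(u)^3/Abs(sin(u)).
Evaluating at (u, v) = (2*pi/3, 2*pi/3):
  L = -8, M = 0, N = -6.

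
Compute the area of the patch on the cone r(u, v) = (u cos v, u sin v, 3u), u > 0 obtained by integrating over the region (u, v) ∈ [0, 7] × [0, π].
Area = 49*sqrt(10)*pi/2

Area = ∫∫ √(EG − F²) du dv with √(EG − F²) = sqrt(10)*Abs(u). Integrating over [0, 7] × [0, π] gives 49*sqrt(10)*pi/2.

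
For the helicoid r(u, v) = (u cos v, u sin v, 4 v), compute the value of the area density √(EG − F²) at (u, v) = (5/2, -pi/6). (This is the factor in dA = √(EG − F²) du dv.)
√(EG − F²)|_{(5/2, -pi/6)} = sqrt(89)/2

E = 1, F = 0, G = u^2 + 16, so EG − F² = u^2 + 16. Taking the positive square root: √(EG − F²) = sqrt(u^2 + 16). At (u, v) = (5/2, -pi/6): sqrt(89)/2.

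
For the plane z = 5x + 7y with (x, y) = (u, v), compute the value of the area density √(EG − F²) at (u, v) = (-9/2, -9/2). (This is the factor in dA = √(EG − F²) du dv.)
√(EG − F²)|_{(-9/2, -9/2)} = 5*sqrt(3)

E = 26, F = 35, G = 50, so EG − F² = 75. Taking the positive square root: √(EG − F²) = 5*sqrt(3). At (u, v) = (-9/2, -9/2): 5*sqrt(3).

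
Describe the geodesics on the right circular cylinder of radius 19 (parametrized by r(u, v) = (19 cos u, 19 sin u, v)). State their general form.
The cylinder is flat (K = 0) and locally isometric to the plane via the development (u, v) ↦ (19 u, v). Geodesics are the pre-images of straight lines: circles (v constant), vertical lines (u constant), and helices (v = c · u + d) for constants c, d.

A right cylinder has E = 19², F = 0, G = 1, so EG − F² = 19², and L = −19, M = N = 0, giving K = (LN − M²)/(EG − F²) = 0 everywhere. A flat surface is locally isometric to the Euclidean plane via the map (u, v) ↦ (19 u, v). Straight lines in the (x̃, ỹ) plane pull back to: (a) horizontal circles (v = const), (b) vertical generators (u = const), and (c) helices (19 u tan θ = v, i.e. v = c · u + d).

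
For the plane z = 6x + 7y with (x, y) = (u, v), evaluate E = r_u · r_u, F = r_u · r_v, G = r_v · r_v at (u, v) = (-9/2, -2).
E = 37;  F = 42;  G = 50

Partials: r_u = (1, 0, 6), r_v = (0, 1, 7). As functions of (u, v):
  E = r_u · r_u = 37,
  F = r_u · r_v = 42,
  G = r_v · r_v = 50.
Evaluating at (u, v) = (-9/2, -2): E = 37, F = 42, G = 50.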